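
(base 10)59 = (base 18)35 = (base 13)47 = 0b111011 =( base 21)2H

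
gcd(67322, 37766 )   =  1642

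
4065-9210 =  - 5145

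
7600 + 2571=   10171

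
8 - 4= 4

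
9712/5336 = 1 + 547/667 = 1.82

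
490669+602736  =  1093405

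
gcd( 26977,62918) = 1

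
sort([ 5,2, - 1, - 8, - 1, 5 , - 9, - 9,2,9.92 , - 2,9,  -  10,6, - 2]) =[ - 10,  -  9, - 9, - 8, - 2,  -  2 , - 1, - 1, 2, 2, 5,5 , 6,9,9.92 ]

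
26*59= 1534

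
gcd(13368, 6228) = 12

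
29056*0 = 0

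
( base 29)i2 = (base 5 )4044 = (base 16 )20c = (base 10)524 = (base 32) GC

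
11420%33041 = 11420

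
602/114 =301/57=   5.28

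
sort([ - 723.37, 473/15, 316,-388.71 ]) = [ - 723.37,-388.71, 473/15, 316]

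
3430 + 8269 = 11699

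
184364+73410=257774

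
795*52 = 41340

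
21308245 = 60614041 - 39305796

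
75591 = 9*8399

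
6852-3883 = 2969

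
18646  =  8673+9973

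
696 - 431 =265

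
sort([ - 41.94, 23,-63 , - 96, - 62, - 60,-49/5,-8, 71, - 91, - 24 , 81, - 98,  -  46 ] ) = [ - 98,- 96, - 91, - 63, - 62, -60, - 46,  -  41.94 ,- 24, - 49/5,  -  8, 23, 71 , 81 ] 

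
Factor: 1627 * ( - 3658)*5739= -34156037274 = -  2^1*3^1*31^1*59^1*1627^1 * 1913^1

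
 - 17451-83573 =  - 101024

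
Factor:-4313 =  - 19^1*227^1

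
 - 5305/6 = - 885+ 5/6 = - 884.17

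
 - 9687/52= - 187  +  37/52 = - 186.29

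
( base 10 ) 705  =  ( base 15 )320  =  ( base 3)222010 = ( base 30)nf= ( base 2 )1011000001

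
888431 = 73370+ 815061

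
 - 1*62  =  -62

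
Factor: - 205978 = -2^1*  181^1 * 569^1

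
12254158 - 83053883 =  - 70799725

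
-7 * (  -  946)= 6622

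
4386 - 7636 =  - 3250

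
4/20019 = 4/20019= 0.00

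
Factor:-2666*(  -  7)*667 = 2^1*7^1*23^1*29^1*31^1*43^1 = 12447554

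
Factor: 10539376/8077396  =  2^2*19^1*937^1*54577^( - 1)=71212/54577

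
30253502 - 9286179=20967323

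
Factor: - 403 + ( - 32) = - 3^1*5^1*29^1 = - 435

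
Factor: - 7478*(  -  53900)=403064200 = 2^3* 5^2*7^2 *11^1*3739^1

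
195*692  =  134940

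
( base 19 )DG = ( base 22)BL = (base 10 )263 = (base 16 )107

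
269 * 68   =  18292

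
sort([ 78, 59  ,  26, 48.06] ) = [ 26,48.06, 59, 78] 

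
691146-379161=311985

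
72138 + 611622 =683760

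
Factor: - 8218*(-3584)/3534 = 2^9*3^( - 1)*7^2*19^ (-1)*31^(-1)*587^1 = 14726656/1767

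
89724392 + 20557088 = 110281480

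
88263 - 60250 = 28013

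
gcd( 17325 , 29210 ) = 5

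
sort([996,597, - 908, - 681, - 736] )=[ - 908, -736,-681,597,996]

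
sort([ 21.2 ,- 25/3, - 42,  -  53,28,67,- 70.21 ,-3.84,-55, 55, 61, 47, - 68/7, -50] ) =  [-70.21 ,-55, - 53, - 50 , -42 ,-68/7, - 25/3, - 3.84,21.2, 28,47, 55, 61, 67] 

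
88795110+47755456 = 136550566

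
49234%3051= 418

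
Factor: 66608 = 2^4*23^1*181^1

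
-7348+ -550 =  - 7898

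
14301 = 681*21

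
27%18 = 9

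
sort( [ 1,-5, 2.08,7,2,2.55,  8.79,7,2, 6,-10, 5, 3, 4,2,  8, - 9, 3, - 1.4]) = [ - 10,  -  9 , - 5, -1.4, 1,2, 2,  2, 2.08,  2.55, 3 , 3, 4  ,  5,  6 , 7,7,  8, 8.79 ]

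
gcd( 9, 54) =9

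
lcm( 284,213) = 852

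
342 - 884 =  - 542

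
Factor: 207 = 3^2*23^1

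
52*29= 1508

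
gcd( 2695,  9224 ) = 1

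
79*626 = 49454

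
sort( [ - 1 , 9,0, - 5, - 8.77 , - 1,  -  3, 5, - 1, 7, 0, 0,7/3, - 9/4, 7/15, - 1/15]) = [-8.77,-5, - 3, - 9/4,-1,-1, - 1, - 1/15, 0,0, 0,  7/15, 7/3, 5, 7, 9 ] 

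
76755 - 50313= 26442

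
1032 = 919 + 113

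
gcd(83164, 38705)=1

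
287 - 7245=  - 6958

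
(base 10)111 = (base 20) 5b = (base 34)39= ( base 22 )51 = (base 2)1101111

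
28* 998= 27944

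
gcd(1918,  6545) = 7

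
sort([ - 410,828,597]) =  [- 410,597,828 ]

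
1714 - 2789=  - 1075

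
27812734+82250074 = 110062808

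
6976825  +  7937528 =14914353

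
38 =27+11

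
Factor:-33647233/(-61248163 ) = 17^1*19^1*73^1*127^( - 1 )*419^( - 1 )* 1151^( - 1 )  *  1427^1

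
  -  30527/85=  - 360 + 73/85 =- 359.14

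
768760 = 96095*8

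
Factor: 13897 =13^1 * 1069^1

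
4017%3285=732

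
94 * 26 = 2444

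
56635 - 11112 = 45523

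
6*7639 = 45834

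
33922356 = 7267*4668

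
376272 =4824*78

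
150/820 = 15/82 = 0.18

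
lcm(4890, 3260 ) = 9780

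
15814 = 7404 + 8410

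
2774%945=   884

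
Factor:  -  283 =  - 283^1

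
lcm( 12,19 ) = 228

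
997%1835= 997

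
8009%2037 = 1898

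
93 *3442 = 320106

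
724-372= 352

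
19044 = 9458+9586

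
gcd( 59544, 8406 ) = 18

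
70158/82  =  35079/41=855.59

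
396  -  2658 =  - 2262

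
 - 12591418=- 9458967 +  - 3132451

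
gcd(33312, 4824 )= 24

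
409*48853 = 19980877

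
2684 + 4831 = 7515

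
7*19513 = 136591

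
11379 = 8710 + 2669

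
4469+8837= 13306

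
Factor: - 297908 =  - 2^2*13^1* 17^1*337^1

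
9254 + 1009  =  10263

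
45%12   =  9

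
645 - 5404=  -4759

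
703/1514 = 703/1514 = 0.46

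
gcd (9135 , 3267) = 9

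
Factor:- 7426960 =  - 2^4*5^1*17^1*43^1*127^1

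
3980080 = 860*4628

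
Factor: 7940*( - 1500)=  - 11910000 = - 2^4 * 3^1*5^4 * 397^1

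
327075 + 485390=812465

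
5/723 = 5/723 = 0.01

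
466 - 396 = 70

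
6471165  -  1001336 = 5469829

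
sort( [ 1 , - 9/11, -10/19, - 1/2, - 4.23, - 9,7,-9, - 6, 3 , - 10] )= [-10,  -  9, - 9, - 6, - 4.23, - 9/11, - 10/19 ,-1/2,1,3,7]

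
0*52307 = 0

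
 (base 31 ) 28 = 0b1000110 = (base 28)2e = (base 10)70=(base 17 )42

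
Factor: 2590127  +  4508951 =2^1*7^1*507077^1 =7099078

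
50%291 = 50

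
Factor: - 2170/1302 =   -  5/3 = - 3^( - 1 ) * 5^1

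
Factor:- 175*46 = -2^1 * 5^2*7^1*23^1= - 8050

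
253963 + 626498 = 880461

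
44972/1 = 44972 = 44972.00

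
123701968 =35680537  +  88021431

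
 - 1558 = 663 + -2221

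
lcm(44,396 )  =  396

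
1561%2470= 1561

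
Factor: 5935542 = 2^1*3^1*157^1*6301^1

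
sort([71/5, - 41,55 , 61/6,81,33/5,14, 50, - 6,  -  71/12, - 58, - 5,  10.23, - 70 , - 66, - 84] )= [ - 84, - 70, - 66, - 58, - 41,- 6, - 71/12, - 5, 33/5, 61/6,10.23, 14, 71/5, 50, 55, 81 ] 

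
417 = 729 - 312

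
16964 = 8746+8218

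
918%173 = 53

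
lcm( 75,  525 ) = 525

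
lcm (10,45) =90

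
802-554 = 248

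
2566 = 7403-4837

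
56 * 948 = 53088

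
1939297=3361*577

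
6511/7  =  6511/7 = 930.14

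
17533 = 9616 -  - 7917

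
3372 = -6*( - 562) 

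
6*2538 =15228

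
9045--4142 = 13187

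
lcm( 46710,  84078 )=420390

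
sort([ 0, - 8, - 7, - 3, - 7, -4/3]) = [ - 8, - 7,- 7, - 3, - 4/3,0 ]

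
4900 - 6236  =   - 1336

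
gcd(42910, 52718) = 1226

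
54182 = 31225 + 22957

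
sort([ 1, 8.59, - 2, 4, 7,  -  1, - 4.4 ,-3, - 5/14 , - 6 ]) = [ - 6,  -  4.4, - 3,  -  2 , - 1, - 5/14 , 1, 4,7, 8.59]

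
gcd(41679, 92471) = 1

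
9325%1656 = 1045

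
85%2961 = 85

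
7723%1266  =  127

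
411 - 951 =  - 540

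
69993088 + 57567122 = 127560210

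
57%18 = 3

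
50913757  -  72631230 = -21717473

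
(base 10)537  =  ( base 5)4122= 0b1000011001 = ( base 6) 2253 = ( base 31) HA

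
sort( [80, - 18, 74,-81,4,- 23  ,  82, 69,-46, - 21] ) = [-81 , - 46 ,-23, - 21, - 18,  4, 69,74,80,82]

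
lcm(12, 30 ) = 60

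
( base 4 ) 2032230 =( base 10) 9132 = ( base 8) 21654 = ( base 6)110140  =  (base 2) 10001110101100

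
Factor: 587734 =2^1*7^1*41981^1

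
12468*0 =0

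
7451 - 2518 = 4933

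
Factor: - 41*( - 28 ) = 1148 = 2^2*7^1 *41^1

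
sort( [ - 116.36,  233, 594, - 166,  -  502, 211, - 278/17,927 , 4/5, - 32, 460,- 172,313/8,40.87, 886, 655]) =[ -502, - 172,-166, - 116.36, - 32, - 278/17,  4/5, 313/8, 40.87, 211,233, 460, 594, 655,886,927]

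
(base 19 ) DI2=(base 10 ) 5037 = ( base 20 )CBH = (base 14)1b9b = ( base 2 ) 1001110101101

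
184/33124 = 46/8281  =  0.01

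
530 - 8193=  - 7663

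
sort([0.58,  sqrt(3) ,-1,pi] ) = [ - 1,0.58,sqrt(3),pi] 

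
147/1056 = 49/352 = 0.14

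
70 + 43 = 113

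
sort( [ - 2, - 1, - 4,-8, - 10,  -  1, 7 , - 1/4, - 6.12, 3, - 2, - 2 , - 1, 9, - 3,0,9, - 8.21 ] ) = [ -10  , - 8.21, -8, - 6.12, - 4, - 3, - 2, - 2, - 2, - 1, - 1, - 1,  -  1/4,0 , 3, 7,9,9] 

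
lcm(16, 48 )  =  48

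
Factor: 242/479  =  2^1*11^2*479^( - 1)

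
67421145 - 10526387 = 56894758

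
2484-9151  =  -6667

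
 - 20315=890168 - 910483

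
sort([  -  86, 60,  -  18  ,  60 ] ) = [ - 86, - 18, 60 , 60 ] 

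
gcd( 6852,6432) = 12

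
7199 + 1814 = 9013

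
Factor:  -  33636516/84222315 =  - 11212172/28074105 = -  2^2*3^ (-2 )*5^(-1 )*311^1*9013^1 * 623869^(- 1 )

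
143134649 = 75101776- -68032873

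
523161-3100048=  - 2576887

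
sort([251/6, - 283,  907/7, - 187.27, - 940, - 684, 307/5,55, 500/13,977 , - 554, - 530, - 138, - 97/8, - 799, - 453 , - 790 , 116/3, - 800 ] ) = [ - 940, - 800 ,-799,-790, - 684, - 554, - 530 , -453, - 283, - 187.27, - 138, - 97/8, 500/13,116/3,  251/6,55,307/5,907/7, 977 ] 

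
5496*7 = 38472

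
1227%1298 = 1227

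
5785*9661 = 55888885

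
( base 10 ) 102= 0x66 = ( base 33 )33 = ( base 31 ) 39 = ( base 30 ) 3c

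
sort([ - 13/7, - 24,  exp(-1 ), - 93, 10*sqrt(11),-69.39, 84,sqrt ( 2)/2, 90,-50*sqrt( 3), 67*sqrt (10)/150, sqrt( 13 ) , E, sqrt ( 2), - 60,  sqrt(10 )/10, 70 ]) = [ - 93, - 50*sqrt(3 ), - 69.39,  -  60, - 24,-13/7,sqrt(10)/10,exp( - 1), sqrt( 2 )/2, 67*sqrt( 10) /150 , sqrt( 2 ), E, sqrt( 13), 10 * sqrt( 11),70, 84, 90 ]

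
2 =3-1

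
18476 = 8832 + 9644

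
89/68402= 89/68402= 0.00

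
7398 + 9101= 16499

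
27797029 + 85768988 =113566017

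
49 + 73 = 122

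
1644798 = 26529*62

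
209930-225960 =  - 16030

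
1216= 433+783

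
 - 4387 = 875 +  - 5262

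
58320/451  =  129 + 141/451  =  129.31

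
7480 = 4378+3102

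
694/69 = 10 + 4/69= 10.06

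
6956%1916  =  1208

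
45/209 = 45/209 = 0.22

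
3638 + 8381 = 12019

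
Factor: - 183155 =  - 5^1 * 7^1 * 5233^1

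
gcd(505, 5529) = 1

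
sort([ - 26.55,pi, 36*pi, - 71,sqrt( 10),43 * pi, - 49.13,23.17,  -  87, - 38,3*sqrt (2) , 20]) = [ - 87,  -  71,  -  49.13, - 38,-26.55,pi , sqrt( 10), 3*sqrt( 2 ),20,23.17 , 36*pi, 43*pi]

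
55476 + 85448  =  140924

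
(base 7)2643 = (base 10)1011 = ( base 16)3F3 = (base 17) 388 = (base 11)83A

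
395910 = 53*7470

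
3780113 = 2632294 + 1147819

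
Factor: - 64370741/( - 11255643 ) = 3^(- 2 ) * 7^(  -  2 ) *25523^ (  -  1 )*64370741^1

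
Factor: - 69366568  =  -2^3 * 19^1*43^1 *10613^1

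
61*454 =27694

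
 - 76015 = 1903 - 77918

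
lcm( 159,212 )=636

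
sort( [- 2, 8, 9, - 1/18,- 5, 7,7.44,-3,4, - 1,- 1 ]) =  [-5,-3, - 2,  -  1,  -  1,- 1/18, 4,  7, 7.44,  8, 9 ] 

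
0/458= 0= 0.00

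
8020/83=96 + 52/83 = 96.63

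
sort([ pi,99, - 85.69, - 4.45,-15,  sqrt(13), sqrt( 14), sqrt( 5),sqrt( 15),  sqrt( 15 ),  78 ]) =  [ - 85.69, - 15,  -  4.45,sqrt( 5 ),pi,sqrt( 13 ),sqrt(14),sqrt( 15 ), sqrt( 15 ), 78,99]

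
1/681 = 1/681 = 0.00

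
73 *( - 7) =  - 511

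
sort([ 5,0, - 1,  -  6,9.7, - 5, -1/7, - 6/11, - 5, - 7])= [  -  7 , - 6,-5,  -  5, - 1,  -  6/11, - 1/7, 0,5,9.7]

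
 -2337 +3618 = 1281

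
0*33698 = 0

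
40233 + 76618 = 116851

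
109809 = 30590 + 79219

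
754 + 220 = 974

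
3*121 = 363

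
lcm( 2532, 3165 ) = 12660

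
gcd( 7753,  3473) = 1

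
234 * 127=29718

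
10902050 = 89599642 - 78697592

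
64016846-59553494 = 4463352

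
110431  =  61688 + 48743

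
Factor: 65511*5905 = 386842455 = 3^2*5^1 * 29^1*251^1 * 1181^1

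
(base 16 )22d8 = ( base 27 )C6A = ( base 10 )8920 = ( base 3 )110020101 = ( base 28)bag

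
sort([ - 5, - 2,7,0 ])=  [  -  5, - 2,0,7] 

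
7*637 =4459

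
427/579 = 427/579 = 0.74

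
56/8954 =28/4477 = 0.01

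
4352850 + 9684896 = 14037746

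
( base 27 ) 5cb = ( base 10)3980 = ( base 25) 695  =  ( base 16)f8c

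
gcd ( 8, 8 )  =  8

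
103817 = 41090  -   - 62727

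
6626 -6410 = 216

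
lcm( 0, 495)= 0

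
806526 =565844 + 240682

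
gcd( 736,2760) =184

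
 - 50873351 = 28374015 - 79247366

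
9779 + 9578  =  19357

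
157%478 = 157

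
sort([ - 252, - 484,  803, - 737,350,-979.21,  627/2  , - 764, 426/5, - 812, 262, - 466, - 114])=[ - 979.21, - 812, - 764, - 737, - 484,-466, - 252 , - 114,426/5, 262, 627/2,350,803 ] 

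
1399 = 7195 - 5796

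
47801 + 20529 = 68330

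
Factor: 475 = 5^2 * 19^1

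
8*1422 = 11376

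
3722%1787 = 148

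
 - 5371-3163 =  - 8534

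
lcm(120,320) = 960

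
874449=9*97161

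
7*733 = 5131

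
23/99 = 23/99= 0.23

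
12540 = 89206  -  76666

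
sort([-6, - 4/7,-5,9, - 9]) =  [-9 , - 6,-5, - 4/7,9]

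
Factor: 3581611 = 11^1* 17^1*107^1*179^1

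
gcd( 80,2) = 2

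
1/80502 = 1/80502 =0.00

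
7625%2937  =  1751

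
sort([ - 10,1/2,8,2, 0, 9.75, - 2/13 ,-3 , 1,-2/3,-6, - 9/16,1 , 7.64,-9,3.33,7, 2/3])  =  [-10,-9 ,-6,-3, - 2/3, - 9/16, - 2/13,0, 1/2, 2/3,1,1, 2, 3.33 , 7,7.64 , 8,  9.75 ] 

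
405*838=339390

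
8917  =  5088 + 3829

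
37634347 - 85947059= - 48312712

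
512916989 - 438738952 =74178037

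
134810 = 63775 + 71035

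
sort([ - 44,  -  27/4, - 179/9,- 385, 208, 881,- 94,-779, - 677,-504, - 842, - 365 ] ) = [ - 842,  -  779, - 677,- 504,-385, - 365,-94, - 44, - 179/9 ,- 27/4,208,881]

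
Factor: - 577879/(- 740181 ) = 3^( - 1) * 13^( - 1 )*18979^(-1)*577879^1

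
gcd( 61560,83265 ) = 15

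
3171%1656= 1515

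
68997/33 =2090 + 9/11 = 2090.82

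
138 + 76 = 214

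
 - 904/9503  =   - 904/9503 = - 0.10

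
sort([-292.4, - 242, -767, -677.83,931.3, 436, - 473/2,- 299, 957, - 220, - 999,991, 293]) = [ - 999,-767,  -  677.83, - 299, - 292.4, - 242,-473/2, - 220, 293,436, 931.3, 957, 991] 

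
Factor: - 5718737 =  - 5718737^1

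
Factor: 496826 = 2^1*11^2*2053^1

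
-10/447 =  - 1  +  437/447 =- 0.02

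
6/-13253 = - 1+13247/13253= - 0.00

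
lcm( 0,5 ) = 0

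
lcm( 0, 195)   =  0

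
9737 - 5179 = 4558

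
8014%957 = 358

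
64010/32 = 32005/16 = 2000.31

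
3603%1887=1716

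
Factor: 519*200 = 2^3*3^1 * 5^2*173^1 =103800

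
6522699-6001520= 521179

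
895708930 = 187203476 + 708505454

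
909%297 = 18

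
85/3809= 85/3809 = 0.02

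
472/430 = 1 + 21/215 = 1.10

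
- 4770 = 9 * ( - 530 )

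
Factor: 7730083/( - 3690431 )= - 197^1 * 769^( - 1 )* 4799^( - 1 )*39239^1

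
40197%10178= 9663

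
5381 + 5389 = 10770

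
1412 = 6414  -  5002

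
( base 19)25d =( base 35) NP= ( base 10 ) 830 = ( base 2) 1100111110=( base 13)4bb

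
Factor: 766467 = 3^2*13^1*6551^1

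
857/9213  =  857/9213 = 0.09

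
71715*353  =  25315395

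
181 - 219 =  - 38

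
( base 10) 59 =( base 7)113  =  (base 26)27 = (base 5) 214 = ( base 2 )111011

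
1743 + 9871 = 11614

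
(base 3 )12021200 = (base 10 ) 3852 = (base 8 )7414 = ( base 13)19A4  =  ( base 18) bg0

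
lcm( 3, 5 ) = 15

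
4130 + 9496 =13626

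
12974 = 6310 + 6664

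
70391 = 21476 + 48915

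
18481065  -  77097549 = -58616484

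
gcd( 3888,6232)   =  8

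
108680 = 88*1235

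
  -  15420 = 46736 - 62156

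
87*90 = 7830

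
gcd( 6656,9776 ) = 208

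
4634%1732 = 1170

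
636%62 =16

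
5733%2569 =595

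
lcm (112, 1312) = 9184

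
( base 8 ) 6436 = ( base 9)4541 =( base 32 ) 38U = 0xD1E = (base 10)3358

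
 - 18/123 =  - 6/41 = - 0.15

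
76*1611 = 122436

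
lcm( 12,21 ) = 84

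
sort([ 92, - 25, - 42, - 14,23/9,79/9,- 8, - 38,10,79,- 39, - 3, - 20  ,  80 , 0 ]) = [ - 42, - 39, - 38, - 25,-20, -14, - 8 , - 3, 0,23/9,79/9, 10, 79,80, 92 ] 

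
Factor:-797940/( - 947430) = 2^1*3^( - 1)*11^( - 1 )*13^1*29^ (  -  1 )*31^1 = 806/957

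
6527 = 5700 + 827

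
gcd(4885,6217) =1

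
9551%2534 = 1949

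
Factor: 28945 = 5^1*7^1 * 827^1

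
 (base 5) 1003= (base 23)5D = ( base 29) 4C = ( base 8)200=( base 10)128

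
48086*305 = 14666230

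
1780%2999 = 1780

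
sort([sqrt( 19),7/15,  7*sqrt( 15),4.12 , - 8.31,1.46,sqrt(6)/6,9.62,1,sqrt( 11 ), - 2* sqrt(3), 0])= [  -  8.31,-2*sqrt( 3),0, sqrt(6)/6,7/15,1,1.46, sqrt( 11 ), 4.12,  sqrt( 19),9.62,7* sqrt( 15 )] 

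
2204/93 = 23 + 65/93 = 23.70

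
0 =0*65472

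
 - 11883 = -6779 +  - 5104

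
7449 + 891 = 8340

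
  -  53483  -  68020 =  - 121503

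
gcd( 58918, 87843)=89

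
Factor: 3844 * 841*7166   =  23166273464 = 2^3 *29^2*31^2*3583^1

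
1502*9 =13518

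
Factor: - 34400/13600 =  - 17^(-1)*43^1 = - 43/17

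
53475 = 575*93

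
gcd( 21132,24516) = 36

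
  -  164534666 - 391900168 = - 556434834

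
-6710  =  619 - 7329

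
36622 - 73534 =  - 36912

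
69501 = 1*69501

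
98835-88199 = 10636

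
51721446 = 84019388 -32297942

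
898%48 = 34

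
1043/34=30 + 23/34=30.68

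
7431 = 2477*3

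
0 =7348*0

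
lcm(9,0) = 0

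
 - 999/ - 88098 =333/29366 = 0.01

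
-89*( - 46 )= 4094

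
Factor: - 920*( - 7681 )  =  2^3*5^1*23^1*7681^1 = 7066520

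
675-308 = 367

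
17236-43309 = -26073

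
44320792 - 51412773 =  - 7091981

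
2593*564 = 1462452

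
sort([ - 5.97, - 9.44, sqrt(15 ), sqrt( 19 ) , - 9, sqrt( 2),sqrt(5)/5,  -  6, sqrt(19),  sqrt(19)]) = [ - 9.44, - 9, - 6, - 5.97, sqrt( 5) /5, sqrt( 2 ), sqrt( 15 ), sqrt(19 ) , sqrt( 19), sqrt( 19)] 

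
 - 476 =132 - 608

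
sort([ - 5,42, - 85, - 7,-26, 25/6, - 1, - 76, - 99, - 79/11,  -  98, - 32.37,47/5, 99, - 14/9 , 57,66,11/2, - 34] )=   [  -  99, - 98, - 85, - 76, - 34, - 32.37, - 26,  -  79/11,- 7, - 5, - 14/9, - 1,25/6,11/2,47/5,42,57,  66,99 ]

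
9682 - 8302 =1380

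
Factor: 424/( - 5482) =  - 212/2741 = -2^2*53^1*2741^(-1)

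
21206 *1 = 21206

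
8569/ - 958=  -  9 + 53/958 = - 8.94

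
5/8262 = 5/8262 = 0.00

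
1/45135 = 1/45135=0.00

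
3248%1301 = 646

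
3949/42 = 94 + 1/42 = 94.02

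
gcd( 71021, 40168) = 1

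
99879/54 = 1849 + 11/18 = 1849.61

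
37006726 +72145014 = 109151740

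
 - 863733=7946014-8809747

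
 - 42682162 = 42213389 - 84895551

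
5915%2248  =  1419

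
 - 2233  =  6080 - 8313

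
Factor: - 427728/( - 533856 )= 133/166 = 2^( - 1 )*7^1* 19^1*83^ ( - 1)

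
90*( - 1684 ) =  - 151560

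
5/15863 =5/15863 = 0.00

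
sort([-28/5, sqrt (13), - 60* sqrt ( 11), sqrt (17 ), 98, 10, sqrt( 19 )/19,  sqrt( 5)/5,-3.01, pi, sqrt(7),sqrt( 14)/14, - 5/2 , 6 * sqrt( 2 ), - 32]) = [ - 60*sqrt (11), - 32, - 28/5,  -  3.01, - 5/2,  sqrt(19 ) /19,sqrt (14)/14, sqrt(5 )/5, sqrt(7), pi, sqrt(13), sqrt(17), 6*sqrt( 2), 10,98]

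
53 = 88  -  35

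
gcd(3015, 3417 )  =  201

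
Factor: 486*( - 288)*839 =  - 117433152 = - 2^6 * 3^7*839^1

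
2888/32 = 90 + 1/4 = 90.25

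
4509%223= 49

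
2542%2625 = 2542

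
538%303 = 235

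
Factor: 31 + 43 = 2^1*37^1 = 74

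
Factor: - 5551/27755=  -  1/5=- 5^( - 1 )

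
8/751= 8/751 = 0.01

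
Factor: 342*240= 2^5 * 3^3*5^1*19^1 = 82080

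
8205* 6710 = 55055550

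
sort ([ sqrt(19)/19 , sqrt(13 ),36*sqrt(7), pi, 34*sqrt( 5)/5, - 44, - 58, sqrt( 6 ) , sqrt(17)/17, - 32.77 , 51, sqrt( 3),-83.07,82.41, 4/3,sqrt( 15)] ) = [ - 83.07, -58,-44, - 32.77,sqrt( 19)/19,sqrt(17) /17,4/3, sqrt( 3),  sqrt( 6),pi,sqrt(13 ), sqrt( 15), 34*sqrt( 5)/5 , 51,82.41,36*sqrt(7)]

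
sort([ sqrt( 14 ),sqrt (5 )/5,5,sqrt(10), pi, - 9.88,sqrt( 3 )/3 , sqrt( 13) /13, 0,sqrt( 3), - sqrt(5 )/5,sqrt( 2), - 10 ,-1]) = [ - 10 , - 9.88, - 1, - sqrt(5) /5 , 0,sqrt(13)/13, sqrt ( 5 )/5, sqrt(3 )/3,  sqrt( 2 ),sqrt(3 ), pi,sqrt( 10) , sqrt(14),5] 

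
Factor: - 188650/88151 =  - 2^1*5^2*11^1*257^( - 1) = - 550/257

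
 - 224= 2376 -2600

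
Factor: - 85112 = -2^3*10639^1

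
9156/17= 538 + 10/17=538.59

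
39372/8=4921+1/2  =  4921.50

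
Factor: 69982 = 2^1 *11^1*3181^1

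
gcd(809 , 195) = 1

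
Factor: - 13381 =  - 13381^1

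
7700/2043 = 7700/2043 =3.77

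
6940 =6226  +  714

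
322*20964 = 6750408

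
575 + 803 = 1378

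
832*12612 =10493184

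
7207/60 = 120+7/60 = 120.12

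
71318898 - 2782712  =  68536186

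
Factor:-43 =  - 43^1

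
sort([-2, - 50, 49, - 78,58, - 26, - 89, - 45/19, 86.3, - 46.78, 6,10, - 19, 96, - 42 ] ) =[ - 89, - 78,-50, - 46.78,- 42 ,-26, - 19, - 45/19, -2, 6, 10,49, 58,86.3,96]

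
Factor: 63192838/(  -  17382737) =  - 2^1 * 17382737^ ( - 1)*31596419^1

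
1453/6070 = 1453/6070 = 0.24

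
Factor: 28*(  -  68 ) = -2^4*7^1*17^1 = - 1904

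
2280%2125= 155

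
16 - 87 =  - 71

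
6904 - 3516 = 3388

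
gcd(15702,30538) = 2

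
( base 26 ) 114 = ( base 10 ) 706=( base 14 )386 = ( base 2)1011000010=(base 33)LD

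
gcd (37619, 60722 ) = 1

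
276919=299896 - 22977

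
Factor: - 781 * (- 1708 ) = 2^2*7^1*11^1*61^1*71^1= 1333948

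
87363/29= 87363/29 = 3012.52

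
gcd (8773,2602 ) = 1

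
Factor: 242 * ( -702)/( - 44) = 3^3*11^1*13^1 = 3861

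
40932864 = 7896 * 5184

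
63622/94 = 31811/47 = 676.83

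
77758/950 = 81  +  404/475 =81.85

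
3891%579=417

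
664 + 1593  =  2257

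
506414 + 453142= 959556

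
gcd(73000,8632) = 8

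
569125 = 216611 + 352514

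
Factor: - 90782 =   -  2^1 * 19^1*2389^1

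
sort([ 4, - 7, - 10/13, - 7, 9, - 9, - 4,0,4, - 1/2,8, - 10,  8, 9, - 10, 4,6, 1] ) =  [  -  10, - 10,- 9,-7, - 7,-4, - 10/13,  -  1/2,0,1, 4, 4,4, 6, 8, 8,9,9] 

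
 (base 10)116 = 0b1110100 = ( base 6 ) 312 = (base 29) 40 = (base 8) 164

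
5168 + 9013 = 14181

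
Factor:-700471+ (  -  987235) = - 2^1 * 269^1 * 3137^1  =  -1687706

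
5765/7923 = 5765/7923 = 0.73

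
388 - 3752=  - 3364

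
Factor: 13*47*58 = 35438 = 2^1*13^1 *29^1*47^1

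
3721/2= 3721/2 = 1860.50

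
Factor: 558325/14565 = 115/3 =3^ ( - 1)*5^1*23^1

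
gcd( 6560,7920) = 80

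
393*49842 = 19587906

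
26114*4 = 104456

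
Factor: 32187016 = 2^3*61^1*65957^1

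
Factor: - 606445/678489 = - 86635/96927= - 3^( - 1 )*5^1 *17327^1*32309^(-1)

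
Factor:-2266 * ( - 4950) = 11216700 = 2^2*3^2*5^2*11^2*103^1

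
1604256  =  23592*68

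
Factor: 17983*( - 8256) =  - 148467648 = -2^6*3^1*7^2  *43^1*367^1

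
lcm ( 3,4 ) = 12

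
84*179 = 15036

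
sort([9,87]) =[ 9, 87]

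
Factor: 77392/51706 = 38696/25853 = 2^3*7^1 * 103^( - 1)*251^( - 1) *691^1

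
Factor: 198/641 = 2^1*3^2*11^1*641^(  -  1 ) 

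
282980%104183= 74614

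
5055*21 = 106155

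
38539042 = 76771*502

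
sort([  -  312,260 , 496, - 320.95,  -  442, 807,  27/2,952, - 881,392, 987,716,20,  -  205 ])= [- 881,  -  442, - 320.95,-312,  -  205,27/2, 20, 260,  392, 496, 716,807,952,  987 ] 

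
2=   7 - 5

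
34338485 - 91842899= - 57504414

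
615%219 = 177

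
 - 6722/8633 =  - 1 + 1911/8633 = -0.78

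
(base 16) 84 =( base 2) 10000100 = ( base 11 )110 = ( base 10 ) 132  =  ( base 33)40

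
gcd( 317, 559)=1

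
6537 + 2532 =9069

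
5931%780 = 471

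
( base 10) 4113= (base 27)5H9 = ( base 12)2469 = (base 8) 10021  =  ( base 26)625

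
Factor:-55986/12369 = - 86/19 = -2^1*19^(-1 ) * 43^1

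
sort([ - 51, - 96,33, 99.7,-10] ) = [ -96, - 51, - 10,33, 99.7]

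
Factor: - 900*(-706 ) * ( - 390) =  - 2^4*3^3 * 5^3 * 13^1*353^1 = - 247806000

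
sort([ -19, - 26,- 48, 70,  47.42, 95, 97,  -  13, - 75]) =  [ - 75,-48,  -  26, - 19,  -  13,  47.42, 70, 95,  97]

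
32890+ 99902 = 132792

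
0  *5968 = 0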